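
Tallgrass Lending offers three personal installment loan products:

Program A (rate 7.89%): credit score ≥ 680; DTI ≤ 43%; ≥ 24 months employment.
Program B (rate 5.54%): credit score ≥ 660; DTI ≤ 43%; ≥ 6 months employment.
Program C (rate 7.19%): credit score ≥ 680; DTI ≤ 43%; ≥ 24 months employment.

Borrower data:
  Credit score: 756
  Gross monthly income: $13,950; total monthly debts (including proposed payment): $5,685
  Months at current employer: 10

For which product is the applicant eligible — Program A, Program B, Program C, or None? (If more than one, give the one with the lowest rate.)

DTI = 5,685/13,950 = 40.8%.
Program A: score 756 ≥ 680; DTI 40.8% ≤ 43%; employment 10 < 24 mo → does not qualify.
Program B: score 756 ≥ 660; DTI 40.8% ≤ 43%; employment 10 ≥ 6 mo → qualifies.
Program C: score 756 ≥ 680; DTI 40.8% ≤ 43%; employment 10 < 24 mo → does not qualify.

Program B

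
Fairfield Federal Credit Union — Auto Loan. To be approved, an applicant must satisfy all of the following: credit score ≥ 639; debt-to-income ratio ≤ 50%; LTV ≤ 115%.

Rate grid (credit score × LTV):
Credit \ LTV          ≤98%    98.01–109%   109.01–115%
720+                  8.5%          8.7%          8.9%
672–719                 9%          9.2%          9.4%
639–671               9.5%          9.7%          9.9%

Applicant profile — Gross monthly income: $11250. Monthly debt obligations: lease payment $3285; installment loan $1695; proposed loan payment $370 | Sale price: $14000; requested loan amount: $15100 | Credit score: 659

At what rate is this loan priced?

Credit score 659 ≥ 639; Total monthly debts = (3,285 + 1,695 + 370) = 5,350. DTI: 5,350 ÷ 11,250 = 47.6%, within the 50% cap
LTV = 15,100/14,000 = 107.9% ≤ 115%
Credit 659 → row 639–671; LTV 107.9% → column 98.01–109%. Grid cell → 9.7%.

9.7%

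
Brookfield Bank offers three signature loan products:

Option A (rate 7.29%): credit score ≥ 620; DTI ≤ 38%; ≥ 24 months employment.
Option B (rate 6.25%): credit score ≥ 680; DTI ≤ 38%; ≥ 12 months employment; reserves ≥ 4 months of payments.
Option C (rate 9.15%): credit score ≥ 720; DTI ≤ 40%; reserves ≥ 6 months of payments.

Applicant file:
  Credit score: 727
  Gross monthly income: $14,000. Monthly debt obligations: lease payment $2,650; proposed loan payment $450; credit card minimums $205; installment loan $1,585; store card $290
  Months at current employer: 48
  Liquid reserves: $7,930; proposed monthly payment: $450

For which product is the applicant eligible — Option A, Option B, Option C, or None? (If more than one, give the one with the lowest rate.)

Total debts = (2,650 + 450 + 205 + 1,585 + 290) = 5,180; DTI = 5,180/14,000 = 37%.
Reserves = 7,930/450 = 17.6 months.
Option A: score 727 ≥ 620; DTI 37% ≤ 38%; employment 48 ≥ 24 mo → qualifies.
Option B: score 727 ≥ 680; DTI 37% ≤ 38%; employment 48 ≥ 12 mo; reserves 17.6 ≥ 4 mo → qualifies.
Option C: score 727 ≥ 720; DTI 37% ≤ 40%; reserves 17.6 ≥ 6 mo → qualifies.
Qualifying: Option A, Option B, Option C. Lowest rate is 6.25% → Option B.

Option B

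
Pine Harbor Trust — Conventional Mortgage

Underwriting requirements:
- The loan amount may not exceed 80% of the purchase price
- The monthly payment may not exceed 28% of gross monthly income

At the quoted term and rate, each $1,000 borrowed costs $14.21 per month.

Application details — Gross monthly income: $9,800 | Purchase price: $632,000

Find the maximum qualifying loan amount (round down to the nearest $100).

$193,100

Payment cap: 28% × $9,800 = $2,744/month.
At $14.21 per $1,000, that supports 2,744/14.21 × 1,000 ≈ $193,103 → $193,100.
LTV cap: 80% × $632,000 = $505,600 → $505,600.
Binding constraint: payment-to-income.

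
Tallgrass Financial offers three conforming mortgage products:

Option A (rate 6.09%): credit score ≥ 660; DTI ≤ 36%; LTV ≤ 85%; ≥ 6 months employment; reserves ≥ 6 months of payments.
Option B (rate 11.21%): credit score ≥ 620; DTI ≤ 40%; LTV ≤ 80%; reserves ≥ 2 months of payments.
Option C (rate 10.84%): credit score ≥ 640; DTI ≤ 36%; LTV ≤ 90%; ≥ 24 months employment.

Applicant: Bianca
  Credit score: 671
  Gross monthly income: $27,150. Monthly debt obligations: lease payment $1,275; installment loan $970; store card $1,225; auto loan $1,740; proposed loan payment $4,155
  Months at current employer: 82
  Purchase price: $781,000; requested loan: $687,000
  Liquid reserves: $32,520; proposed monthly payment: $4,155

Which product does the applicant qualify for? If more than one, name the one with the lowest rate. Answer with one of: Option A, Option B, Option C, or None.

Total debts = (1,275 + 970 + 1,225 + 1,740 + 4,155) = 9,365; DTI = 9,365/27,150 = 34.5%.
LTV = 687,000/781,000 = 88%.
Reserves = 32,520/4,155 = 7.8 months.
Option A: score 671 ≥ 660; DTI 34.5% ≤ 36%; LTV 88% > 85%; employment 82 ≥ 6 mo; reserves 7.8 ≥ 6 mo → does not qualify.
Option B: score 671 ≥ 620; DTI 34.5% ≤ 40%; LTV 88% > 80%; reserves 7.8 ≥ 2 mo → does not qualify.
Option C: score 671 ≥ 640; DTI 34.5% ≤ 36%; LTV 88% ≤ 90%; employment 82 ≥ 24 mo → qualifies.

Option C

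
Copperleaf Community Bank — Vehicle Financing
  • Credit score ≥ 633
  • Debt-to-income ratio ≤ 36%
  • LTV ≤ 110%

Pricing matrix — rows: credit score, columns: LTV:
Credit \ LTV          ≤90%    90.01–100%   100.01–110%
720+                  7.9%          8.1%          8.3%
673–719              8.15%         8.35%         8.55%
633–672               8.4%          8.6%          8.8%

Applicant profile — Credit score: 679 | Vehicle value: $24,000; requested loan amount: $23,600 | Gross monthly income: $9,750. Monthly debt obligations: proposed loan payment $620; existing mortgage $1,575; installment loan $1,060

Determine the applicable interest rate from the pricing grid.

Credit score 679 ≥ 633; Total monthly debts = (620 + 1,575 + 1,060) = 3,255. Debt-to-income = 3,255/9,750 = 33.4% — meets 36% limit
LTV = 23,600/24,000 = 98.3% ≤ 110%
Credit 679 → row 673–719; LTV 98.3% → column 90.01–100%. Grid cell → 8.35%.

8.35%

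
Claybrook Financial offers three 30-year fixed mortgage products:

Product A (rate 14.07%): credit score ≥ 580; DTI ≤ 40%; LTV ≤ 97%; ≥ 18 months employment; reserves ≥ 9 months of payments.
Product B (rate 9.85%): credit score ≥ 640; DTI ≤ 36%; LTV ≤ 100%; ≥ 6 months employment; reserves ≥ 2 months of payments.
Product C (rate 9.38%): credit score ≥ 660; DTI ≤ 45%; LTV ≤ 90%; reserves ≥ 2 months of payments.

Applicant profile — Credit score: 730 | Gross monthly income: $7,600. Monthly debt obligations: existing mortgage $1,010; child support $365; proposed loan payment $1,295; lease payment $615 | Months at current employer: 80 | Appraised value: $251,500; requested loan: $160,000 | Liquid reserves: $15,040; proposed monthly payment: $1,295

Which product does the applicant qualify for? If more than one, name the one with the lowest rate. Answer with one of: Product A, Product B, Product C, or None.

Product C

Total debts = (1,010 + 365 + 1,295 + 615) = 3,285; DTI = 3,285/7,600 = 43.2%.
LTV = 160,000/251,500 = 63.6%.
Reserves = 15,040/1,295 = 11.6 months.
Product A: score 730 ≥ 580; DTI 43.2% > 40%; LTV 63.6% ≤ 97%; employment 80 ≥ 18 mo; reserves 11.6 ≥ 9 mo → does not qualify.
Product B: score 730 ≥ 640; DTI 43.2% > 36%; LTV 63.6% ≤ 100%; employment 80 ≥ 6 mo; reserves 11.6 ≥ 2 mo → does not qualify.
Product C: score 730 ≥ 660; DTI 43.2% ≤ 45%; LTV 63.6% ≤ 90%; reserves 11.6 ≥ 2 mo → qualifies.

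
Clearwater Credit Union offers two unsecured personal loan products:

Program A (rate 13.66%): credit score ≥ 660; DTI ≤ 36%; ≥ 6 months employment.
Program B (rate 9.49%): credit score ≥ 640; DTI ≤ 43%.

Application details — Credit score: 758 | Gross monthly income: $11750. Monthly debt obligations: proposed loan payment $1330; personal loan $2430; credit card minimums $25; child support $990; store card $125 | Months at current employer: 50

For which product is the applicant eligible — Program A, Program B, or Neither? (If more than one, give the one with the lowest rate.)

Total debts = (1,330 + 2,430 + 25 + 990 + 125) = 4,900; DTI = 4,900/11,750 = 41.7%.
Program A: score 758 ≥ 660; DTI 41.7% > 36%; employment 50 ≥ 6 mo → does not qualify.
Program B: score 758 ≥ 640; DTI 41.7% ≤ 43% → qualifies.

Program B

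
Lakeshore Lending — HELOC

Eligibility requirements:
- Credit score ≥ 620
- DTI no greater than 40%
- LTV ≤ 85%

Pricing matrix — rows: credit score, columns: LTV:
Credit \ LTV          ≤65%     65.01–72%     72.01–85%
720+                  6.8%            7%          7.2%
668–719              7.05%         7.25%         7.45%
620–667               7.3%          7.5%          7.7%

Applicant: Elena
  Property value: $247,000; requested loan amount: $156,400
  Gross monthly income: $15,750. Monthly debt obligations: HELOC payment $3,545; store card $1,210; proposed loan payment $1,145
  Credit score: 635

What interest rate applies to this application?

7.3%

Credit score 635 ≥ 620; Total monthly debts = (3,545 + 1,210 + 1,145) = 5,900. DTI: 5,900 ÷ 15,750 = 37.5%, within the 40% cap
LTV: 156,400 ÷ 247,000 = 63.3%, within 85% cap
Credit 635 → row 620–667; LTV 63.3% → column ≤65%. Grid cell → 7.3%.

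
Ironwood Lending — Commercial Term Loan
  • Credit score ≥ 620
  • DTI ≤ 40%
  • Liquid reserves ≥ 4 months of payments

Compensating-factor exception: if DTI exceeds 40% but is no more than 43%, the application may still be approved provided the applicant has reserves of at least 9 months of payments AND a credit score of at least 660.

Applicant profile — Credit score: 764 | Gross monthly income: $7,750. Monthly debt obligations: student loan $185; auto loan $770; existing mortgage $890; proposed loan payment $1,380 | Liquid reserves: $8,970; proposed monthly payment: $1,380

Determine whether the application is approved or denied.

Credit score 764 ≥ 620 (meets base)
Total debts = (185 + 770 + 890 + 1,380) = 3,225. DTI: 3,225 ÷ 7,750 = 41.6%, over the 40% base limit.
Reserves: 8,970 ÷ 1,380 = 6.5 months (meets 4-month minimum)
DTI 41.6% is within the 40%–43% exception band; checking compensating factors.
Reserves 6.5 < 9 months; credit score 764 ≥ 660.
Override conditions not both satisfied; exception does not apply.

Denied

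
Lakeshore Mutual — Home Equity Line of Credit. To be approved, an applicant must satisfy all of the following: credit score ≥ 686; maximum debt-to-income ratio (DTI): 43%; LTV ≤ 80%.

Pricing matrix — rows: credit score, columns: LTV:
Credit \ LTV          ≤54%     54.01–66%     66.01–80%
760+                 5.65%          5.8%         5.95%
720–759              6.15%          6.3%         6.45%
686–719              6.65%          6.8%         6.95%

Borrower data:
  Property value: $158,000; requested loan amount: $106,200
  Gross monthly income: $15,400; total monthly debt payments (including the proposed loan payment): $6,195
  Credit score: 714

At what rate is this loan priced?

Credit score 714 ≥ 686; DTI = 6,195/15,400 = 40.2% ≤ 43%
LTV: 106,200 ÷ 158,000 = 67.2%, within 80% cap
Credit 714 → row 686–719; LTV 67.2% → column 66.01–80%. Grid cell → 6.95%.

6.95%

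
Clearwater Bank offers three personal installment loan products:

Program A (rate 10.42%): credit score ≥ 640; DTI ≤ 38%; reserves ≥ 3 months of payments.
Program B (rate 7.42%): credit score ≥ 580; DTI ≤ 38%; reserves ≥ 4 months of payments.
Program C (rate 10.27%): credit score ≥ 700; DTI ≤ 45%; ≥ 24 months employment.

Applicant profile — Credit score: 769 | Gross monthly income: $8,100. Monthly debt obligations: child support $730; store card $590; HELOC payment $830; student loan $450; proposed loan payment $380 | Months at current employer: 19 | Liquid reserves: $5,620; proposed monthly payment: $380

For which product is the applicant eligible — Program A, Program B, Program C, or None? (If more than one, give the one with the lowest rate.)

Program B

Total debts = (730 + 590 + 830 + 450 + 380) = 2,980; DTI = 2,980/8,100 = 36.8%.
Reserves = 5,620/380 = 14.8 months.
Program A: score 769 ≥ 640; DTI 36.8% ≤ 38%; reserves 14.8 ≥ 3 mo → qualifies.
Program B: score 769 ≥ 580; DTI 36.8% ≤ 38%; reserves 14.8 ≥ 4 mo → qualifies.
Program C: score 769 ≥ 700; DTI 36.8% ≤ 45%; employment 19 < 24 mo → does not qualify.
Qualifying: Program A, Program B. Lowest rate is 7.42% → Program B.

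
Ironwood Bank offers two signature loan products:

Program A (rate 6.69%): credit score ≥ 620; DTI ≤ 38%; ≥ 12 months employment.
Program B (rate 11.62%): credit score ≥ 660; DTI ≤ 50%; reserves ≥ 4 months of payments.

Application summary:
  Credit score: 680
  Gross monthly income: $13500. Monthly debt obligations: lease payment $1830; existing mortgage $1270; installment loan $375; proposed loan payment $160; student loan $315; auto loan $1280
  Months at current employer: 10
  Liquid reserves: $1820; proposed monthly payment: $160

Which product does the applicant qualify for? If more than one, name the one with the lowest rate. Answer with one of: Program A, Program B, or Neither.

Total debts = (1,830 + 1,270 + 375 + 160 + 315 + 1,280) = 5,230; DTI = 5,230/13,500 = 38.7%.
Reserves = 1,820/160 = 11.4 months.
Program A: score 680 ≥ 620; DTI 38.7% > 38%; employment 10 < 12 mo → does not qualify.
Program B: score 680 ≥ 660; DTI 38.7% ≤ 50%; reserves 11.4 ≥ 4 mo → qualifies.

Program B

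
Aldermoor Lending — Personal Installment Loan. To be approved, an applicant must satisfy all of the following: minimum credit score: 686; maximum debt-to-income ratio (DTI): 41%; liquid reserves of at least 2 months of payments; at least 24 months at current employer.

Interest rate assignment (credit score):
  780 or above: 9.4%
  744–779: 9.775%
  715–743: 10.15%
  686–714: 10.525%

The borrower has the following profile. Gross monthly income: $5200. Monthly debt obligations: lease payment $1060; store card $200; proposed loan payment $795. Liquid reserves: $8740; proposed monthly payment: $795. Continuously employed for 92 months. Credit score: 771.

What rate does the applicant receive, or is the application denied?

Credit score 771 ≥ 686 (meets minimum)
Employment 92 ≥ 24 months
Reserves = 8,740/795 = 11.0 months ≥ 2
Total monthly debts = (1,060 + 200 + 795) = 2,055. DTI = 2,055/5,200 = 39.5% ≤ 41%
All requirements met. Score 771 falls in the 744–779 tier → 9.775%.

Approved at 9.775%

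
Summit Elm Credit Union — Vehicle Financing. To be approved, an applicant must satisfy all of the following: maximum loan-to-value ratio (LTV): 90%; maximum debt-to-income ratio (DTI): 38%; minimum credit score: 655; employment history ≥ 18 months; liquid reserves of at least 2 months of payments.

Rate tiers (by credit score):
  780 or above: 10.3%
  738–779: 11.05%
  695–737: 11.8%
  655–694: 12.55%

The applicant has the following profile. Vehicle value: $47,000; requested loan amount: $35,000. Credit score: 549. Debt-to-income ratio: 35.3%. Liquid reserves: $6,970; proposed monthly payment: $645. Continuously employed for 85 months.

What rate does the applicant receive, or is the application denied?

Denied

Credit score 549 < 655 (below minimum)
Loan-to-value = 35,000/47,000 = 74.5% — pass (90% max)
Employment 85 ≥ 18 months
Reserves: 6,970 ÷ 645 = 10.8 months (meets 2-month minimum)
Debt-to-income 35.3% vs 38% cap — pass
Not all requirements met → denied.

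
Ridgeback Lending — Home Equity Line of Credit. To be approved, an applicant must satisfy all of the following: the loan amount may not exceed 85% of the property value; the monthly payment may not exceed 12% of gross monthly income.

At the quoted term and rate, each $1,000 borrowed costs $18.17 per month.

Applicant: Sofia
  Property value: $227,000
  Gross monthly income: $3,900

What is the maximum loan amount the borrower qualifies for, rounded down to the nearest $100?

Payment cap: 12% × $3,900 = $468/month.
At $18.17 per $1,000, that supports 468/18.17 × 1,000 ≈ $25,756 → $25,700.
LTV cap: 85% × $227,000 = $192,950 → $192,900.
Binding constraint: payment-to-income.

$25,700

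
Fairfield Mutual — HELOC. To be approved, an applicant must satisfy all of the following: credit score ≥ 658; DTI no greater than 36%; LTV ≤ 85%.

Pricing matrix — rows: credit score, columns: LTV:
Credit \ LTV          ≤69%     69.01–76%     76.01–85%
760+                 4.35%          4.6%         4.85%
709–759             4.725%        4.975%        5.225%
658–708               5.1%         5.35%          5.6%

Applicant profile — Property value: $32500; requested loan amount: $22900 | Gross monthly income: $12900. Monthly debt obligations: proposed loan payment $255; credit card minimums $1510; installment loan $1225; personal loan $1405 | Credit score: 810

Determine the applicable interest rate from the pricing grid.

4.6%

Credit score 810 ≥ 658; Total monthly debts = (255 + 1,510 + 1,225 + 1,405) = 4,395. Debt-to-income = 4,395/12,900 = 34.1% — meets 36% limit
Loan-to-value = 22,900/32,500 = 70.5% — pass (85% max)
Score 810 is in the 760+ band; LTV 70.5% is in the 69.01–76% band → 4.6%.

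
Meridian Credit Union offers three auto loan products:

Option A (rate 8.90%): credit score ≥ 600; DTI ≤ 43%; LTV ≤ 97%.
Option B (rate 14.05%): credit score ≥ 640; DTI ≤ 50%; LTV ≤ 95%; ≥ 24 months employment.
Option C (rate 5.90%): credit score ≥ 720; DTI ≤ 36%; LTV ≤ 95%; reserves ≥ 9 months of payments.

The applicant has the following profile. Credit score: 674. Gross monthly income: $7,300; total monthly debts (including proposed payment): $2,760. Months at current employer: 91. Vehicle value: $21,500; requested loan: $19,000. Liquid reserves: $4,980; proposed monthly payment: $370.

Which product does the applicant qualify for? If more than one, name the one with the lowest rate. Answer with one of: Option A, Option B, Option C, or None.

Option A

DTI = 2,760/7,300 = 37.8%.
LTV = 19,000/21,500 = 88.4%.
Reserves = 4,980/370 = 13.5 months.
Option A: score 674 ≥ 600; DTI 37.8% ≤ 43%; LTV 88.4% ≤ 97% → qualifies.
Option B: score 674 ≥ 640; DTI 37.8% ≤ 50%; LTV 88.4% ≤ 95%; employment 91 ≥ 24 mo → qualifies.
Option C: score 674 < 720; DTI 37.8% > 36%; LTV 88.4% ≤ 95%; reserves 13.5 ≥ 9 mo → does not qualify.
Qualifying: Option A, Option B. Lowest rate is 8.90% → Option A.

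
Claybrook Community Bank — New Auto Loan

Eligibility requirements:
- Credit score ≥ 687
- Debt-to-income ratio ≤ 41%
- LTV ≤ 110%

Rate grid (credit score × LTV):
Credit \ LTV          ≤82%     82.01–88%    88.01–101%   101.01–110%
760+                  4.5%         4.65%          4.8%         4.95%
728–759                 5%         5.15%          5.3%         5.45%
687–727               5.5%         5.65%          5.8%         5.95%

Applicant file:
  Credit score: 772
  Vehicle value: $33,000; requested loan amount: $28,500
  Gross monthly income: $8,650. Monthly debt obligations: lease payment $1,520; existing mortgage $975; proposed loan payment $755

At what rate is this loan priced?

Credit score 772 ≥ 687; Total monthly debts = (1,520 + 975 + 755) = 3,250. Debt-to-income = 3,250/8,650 = 37.6% — meets 41% limit
Loan-to-value = 28,500/33,000 = 86.4% — pass (110% max)
Row: 772 falls in 760+. Column: 86.4% falls in 82.01–88%. Rate = 4.65%.

4.65%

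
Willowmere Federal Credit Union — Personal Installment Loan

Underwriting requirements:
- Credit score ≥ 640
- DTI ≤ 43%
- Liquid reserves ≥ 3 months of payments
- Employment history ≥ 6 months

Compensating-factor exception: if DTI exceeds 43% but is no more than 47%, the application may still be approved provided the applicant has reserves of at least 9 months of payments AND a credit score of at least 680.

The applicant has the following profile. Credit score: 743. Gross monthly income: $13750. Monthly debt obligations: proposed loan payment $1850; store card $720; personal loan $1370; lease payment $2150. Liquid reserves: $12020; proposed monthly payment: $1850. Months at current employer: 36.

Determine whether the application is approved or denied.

Denied

Credit score 743 ≥ 640 (meets base)
Total debts = (1,850 + 720 + 1,370 + 2,150) = 6,090. DTI: 6,090 ÷ 13,750 = 44.3%, over the 43% base limit.
Reserves = 12,020/1,850 = 6.5 months ≥ 3
Employment 36 ≥ 6 months
DTI 44.3% is within the 43%–47% exception band; checking compensating factors.
Reserves 6.5 < 9 months; credit score 743 ≥ 680.
Override conditions not both satisfied; exception does not apply.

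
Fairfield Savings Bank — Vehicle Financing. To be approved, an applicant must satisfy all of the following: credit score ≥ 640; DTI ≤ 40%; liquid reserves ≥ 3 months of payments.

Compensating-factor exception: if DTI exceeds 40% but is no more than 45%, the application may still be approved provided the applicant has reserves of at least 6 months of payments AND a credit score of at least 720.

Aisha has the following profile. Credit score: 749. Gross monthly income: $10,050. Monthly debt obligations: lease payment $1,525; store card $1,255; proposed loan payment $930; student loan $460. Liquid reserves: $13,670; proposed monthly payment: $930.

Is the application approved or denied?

Approved

Credit score 749 ≥ 640 (meets base)
Total debts = (1,525 + 1,255 + 930 + 460) = 4,170. DTI = 4,170/10,050 = 41.5% > 40% — standard DTI limit exceeded.
Reserves = 13,670/930 = 14.7 months ≥ 3
41.5% falls in the override range (40%–45%), so the compensating-factor test applies.
Override check — reserves: 14.7 mo (ok); score: 749 (ok).
Both compensating conditions met → exception applies.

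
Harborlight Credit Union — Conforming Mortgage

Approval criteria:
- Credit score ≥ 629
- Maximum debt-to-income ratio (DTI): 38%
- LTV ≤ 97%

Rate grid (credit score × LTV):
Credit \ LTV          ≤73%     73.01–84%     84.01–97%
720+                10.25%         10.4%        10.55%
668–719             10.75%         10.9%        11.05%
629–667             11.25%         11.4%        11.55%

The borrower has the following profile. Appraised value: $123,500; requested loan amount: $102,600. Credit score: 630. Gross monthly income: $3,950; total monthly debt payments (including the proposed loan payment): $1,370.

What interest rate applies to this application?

Credit score 630 ≥ 629; Debt-to-income = 1,370/3,950 = 34.7% — meets 38% limit
LTV: 102,600 ÷ 123,500 = 83.1%, within 97% cap
Credit 630 → row 629–667; LTV 83.1% → column 73.01–84%. Grid cell → 11.4%.

11.4%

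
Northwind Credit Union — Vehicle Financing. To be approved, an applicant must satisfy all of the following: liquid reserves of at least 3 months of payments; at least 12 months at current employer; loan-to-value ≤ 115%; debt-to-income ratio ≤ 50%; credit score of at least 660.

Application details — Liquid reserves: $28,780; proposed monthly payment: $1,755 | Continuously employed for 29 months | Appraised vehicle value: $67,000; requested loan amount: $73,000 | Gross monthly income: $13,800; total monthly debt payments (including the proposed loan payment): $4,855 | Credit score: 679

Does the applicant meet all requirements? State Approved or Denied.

Liquid reserves cover 28,780/1,755 = 16.4 months — ≥ 3 required
Employment 29 ≥ 12 months
LTV = 73,000/67,000 = 109% ≤ 115%
DTI: 4,855 ÷ 13,800 = 35.2%, within the 50% cap
Credit score 679 ≥ 660 (meets)
All criteria satisfied.

Approved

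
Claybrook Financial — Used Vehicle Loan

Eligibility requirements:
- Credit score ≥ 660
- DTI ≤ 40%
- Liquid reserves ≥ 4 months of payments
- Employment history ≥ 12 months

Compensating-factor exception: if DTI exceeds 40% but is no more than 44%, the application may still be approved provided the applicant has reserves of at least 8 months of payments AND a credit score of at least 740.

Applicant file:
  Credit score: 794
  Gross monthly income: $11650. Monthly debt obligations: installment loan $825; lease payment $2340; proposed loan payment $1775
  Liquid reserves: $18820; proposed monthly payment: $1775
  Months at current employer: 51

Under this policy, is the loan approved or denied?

Approved

Credit score 794 ≥ 660 (meets base)
Total debts = (825 + 2,340 + 1,775) = 4,940. DTI = 4,940/11,650 = 42.4% > 40% — standard DTI limit exceeded.
Reserves = 18,820/1,775 = 10.6 months ≥ 4
Employment 51 ≥ 12 months
42.4% falls in the override range (40%–44%), so the compensating-factor test applies.
Reserves 10.6 ≥ 8 months; credit score 794 ≥ 740.
Both compensating conditions met → exception applies.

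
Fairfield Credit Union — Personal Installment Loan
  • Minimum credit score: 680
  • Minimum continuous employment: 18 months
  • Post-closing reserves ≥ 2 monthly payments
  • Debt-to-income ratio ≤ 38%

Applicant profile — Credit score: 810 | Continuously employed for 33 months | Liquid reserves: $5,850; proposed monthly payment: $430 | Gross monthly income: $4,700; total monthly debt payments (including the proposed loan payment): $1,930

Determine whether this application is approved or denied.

Credit score 810 ≥ 680 (meets)
Employment 33 ≥ 18 months
Liquid reserves cover 5,850/430 = 13.6 months — ≥ 2 required
DTI: 1,930 ÷ 4,700 = 41.1%, exceeds the 38% cap
Fails on DTI.

Denied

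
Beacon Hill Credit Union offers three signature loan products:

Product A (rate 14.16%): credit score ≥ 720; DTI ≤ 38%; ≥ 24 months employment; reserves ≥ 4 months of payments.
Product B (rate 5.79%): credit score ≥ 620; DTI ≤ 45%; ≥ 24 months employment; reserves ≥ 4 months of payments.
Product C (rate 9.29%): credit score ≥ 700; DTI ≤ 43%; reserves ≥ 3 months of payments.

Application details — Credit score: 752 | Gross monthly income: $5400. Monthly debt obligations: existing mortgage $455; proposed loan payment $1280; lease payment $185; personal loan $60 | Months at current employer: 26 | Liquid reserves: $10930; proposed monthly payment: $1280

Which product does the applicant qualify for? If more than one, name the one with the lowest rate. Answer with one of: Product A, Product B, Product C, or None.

Total debts = (455 + 1,280 + 185 + 60) = 1,980; DTI = 1,980/5,400 = 36.7%.
Reserves = 10,930/1,280 = 8.5 months.
Product A: score 752 ≥ 720; DTI 36.7% ≤ 38%; employment 26 ≥ 24 mo; reserves 8.5 ≥ 4 mo → qualifies.
Product B: score 752 ≥ 620; DTI 36.7% ≤ 45%; employment 26 ≥ 24 mo; reserves 8.5 ≥ 4 mo → qualifies.
Product C: score 752 ≥ 700; DTI 36.7% ≤ 43%; reserves 8.5 ≥ 3 mo → qualifies.
Qualifying: Product A, Product B, Product C. Lowest rate is 5.79% → Product B.

Product B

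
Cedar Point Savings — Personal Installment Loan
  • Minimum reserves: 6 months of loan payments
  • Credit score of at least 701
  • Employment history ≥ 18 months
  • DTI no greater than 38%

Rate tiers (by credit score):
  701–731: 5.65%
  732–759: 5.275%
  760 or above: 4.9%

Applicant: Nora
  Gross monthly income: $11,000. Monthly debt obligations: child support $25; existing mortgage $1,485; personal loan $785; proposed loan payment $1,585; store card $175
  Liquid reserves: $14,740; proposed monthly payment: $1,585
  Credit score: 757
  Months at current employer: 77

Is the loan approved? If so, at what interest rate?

Credit score 757 ≥ 701 (meets minimum)
Reserves = 14,740/1,585 = 9.3 months ≥ 6
Employment 77 ≥ 18 months
Total monthly debts = (25 + 1,485 + 785 + 1,585 + 175) = 4,055. DTI = 4,055/11,000 = 36.9% ≤ 38%
All requirements met. Score 757 falls in the 732–759 tier → 5.275%.

Approved at 5.275%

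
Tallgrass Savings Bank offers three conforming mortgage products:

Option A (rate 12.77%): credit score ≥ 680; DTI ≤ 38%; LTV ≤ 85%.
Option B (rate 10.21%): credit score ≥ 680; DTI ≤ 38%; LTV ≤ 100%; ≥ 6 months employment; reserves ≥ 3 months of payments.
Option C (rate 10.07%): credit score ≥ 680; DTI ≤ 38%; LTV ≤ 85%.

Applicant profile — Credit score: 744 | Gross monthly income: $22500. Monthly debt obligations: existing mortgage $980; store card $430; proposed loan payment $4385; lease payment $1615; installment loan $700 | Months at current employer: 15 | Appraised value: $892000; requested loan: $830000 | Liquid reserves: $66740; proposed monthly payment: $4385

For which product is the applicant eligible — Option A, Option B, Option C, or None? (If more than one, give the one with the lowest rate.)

Option B

Total debts = (980 + 430 + 4,385 + 1,615 + 700) = 8,110; DTI = 8,110/22,500 = 36%.
LTV = 830,000/892,000 = 93%.
Reserves = 66,740/4,385 = 15.2 months.
Option A: score 744 ≥ 680; DTI 36% ≤ 38%; LTV 93% > 85% → does not qualify.
Option B: score 744 ≥ 680; DTI 36% ≤ 38%; LTV 93% ≤ 100%; employment 15 ≥ 6 mo; reserves 15.2 ≥ 3 mo → qualifies.
Option C: score 744 ≥ 680; DTI 36% ≤ 38%; LTV 93% > 85% → does not qualify.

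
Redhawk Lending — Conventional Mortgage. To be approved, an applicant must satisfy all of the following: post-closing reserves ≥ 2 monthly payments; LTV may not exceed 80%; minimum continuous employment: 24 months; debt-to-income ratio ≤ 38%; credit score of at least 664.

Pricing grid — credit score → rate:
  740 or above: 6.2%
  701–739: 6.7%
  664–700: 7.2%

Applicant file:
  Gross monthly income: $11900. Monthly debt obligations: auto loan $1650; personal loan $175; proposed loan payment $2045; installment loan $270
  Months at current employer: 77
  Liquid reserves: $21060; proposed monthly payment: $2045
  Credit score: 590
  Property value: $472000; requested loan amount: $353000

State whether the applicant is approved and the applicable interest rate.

Credit score 590 < 664 (below minimum)
Employment 77 ≥ 24 months
Total monthly debts = (1,650 + 175 + 2,045 + 270) = 4,140. DTI = 4,140/11,900 = 34.8% ≤ 38%
Reserves: 21,060 ÷ 2,045 = 10.3 months (meets 2-month minimum)
Loan-to-value = 353,000/472,000 = 74.8% — pass (80% max)
Not all requirements met → denied.

Denied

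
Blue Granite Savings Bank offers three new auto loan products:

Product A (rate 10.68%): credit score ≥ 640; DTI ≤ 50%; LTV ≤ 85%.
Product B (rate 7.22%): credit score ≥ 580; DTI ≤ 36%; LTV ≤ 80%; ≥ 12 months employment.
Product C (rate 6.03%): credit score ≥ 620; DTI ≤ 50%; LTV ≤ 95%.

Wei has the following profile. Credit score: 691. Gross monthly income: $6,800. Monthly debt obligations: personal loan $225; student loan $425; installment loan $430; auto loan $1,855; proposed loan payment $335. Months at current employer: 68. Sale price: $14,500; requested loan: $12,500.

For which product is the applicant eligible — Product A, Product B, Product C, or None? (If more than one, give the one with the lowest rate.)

Product C

Total debts = (225 + 425 + 430 + 1,855 + 335) = 3,270; DTI = 3,270/6,800 = 48.1%.
LTV = 12,500/14,500 = 86.2%.
Product A: score 691 ≥ 640; DTI 48.1% ≤ 50%; LTV 86.2% > 85% → does not qualify.
Product B: score 691 ≥ 580; DTI 48.1% > 36%; LTV 86.2% > 80%; employment 68 ≥ 12 mo → does not qualify.
Product C: score 691 ≥ 620; DTI 48.1% ≤ 50%; LTV 86.2% ≤ 95% → qualifies.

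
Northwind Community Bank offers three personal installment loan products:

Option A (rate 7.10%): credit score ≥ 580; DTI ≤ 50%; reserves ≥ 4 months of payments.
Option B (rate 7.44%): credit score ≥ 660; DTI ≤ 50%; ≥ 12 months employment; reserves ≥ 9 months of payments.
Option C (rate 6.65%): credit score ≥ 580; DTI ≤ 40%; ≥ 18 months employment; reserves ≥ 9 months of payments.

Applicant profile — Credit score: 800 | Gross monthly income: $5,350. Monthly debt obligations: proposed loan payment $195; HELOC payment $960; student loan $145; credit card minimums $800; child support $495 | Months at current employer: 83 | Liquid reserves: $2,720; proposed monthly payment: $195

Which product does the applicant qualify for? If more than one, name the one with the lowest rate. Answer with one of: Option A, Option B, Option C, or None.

Option A

Total debts = (195 + 960 + 145 + 800 + 495) = 2,595; DTI = 2,595/5,350 = 48.5%.
Reserves = 2,720/195 = 13.9 months.
Option A: score 800 ≥ 580; DTI 48.5% ≤ 50%; reserves 13.9 ≥ 4 mo → qualifies.
Option B: score 800 ≥ 660; DTI 48.5% ≤ 50%; employment 83 ≥ 12 mo; reserves 13.9 ≥ 9 mo → qualifies.
Option C: score 800 ≥ 580; DTI 48.5% > 40%; employment 83 ≥ 18 mo; reserves 13.9 ≥ 9 mo → does not qualify.
Qualifying: Option A, Option B. Lowest rate is 7.10% → Option A.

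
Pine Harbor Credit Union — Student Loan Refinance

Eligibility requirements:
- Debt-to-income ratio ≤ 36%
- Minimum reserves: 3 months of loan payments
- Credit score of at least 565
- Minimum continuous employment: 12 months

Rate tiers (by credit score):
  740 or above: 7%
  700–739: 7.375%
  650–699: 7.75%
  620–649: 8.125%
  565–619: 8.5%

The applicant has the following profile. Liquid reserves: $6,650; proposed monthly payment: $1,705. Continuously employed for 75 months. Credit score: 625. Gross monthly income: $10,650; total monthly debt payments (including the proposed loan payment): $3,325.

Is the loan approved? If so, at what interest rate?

Credit score 625 ≥ 565 (meets minimum)
DTI: 3,325 ÷ 10,650 = 31.2%, within the 36% cap
Reserves = 6,650/1,705 = 3.9 months ≥ 3
Employment 75 ≥ 12 months
All requirements met. Score 625 falls in the 620–649 tier → 8.125%.

Approved at 8.125%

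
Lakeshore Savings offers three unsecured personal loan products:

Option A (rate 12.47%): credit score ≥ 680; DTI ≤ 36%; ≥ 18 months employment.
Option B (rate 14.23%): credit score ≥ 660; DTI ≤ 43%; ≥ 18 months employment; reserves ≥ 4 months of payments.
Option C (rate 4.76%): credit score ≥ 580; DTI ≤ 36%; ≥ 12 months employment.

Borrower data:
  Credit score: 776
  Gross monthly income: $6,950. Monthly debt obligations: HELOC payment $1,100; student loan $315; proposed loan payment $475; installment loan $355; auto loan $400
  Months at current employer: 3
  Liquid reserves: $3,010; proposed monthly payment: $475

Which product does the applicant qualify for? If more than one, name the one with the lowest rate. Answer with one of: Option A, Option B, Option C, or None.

None

Total debts = (1,100 + 315 + 475 + 355 + 400) = 2,645; DTI = 2,645/6,950 = 38.1%.
Reserves = 3,010/475 = 6.3 months.
Option A: score 776 ≥ 680; DTI 38.1% > 36%; employment 3 < 18 mo → does not qualify.
Option B: score 776 ≥ 660; DTI 38.1% ≤ 43%; employment 3 < 18 mo; reserves 6.3 ≥ 4 mo → does not qualify.
Option C: score 776 ≥ 580; DTI 38.1% > 36%; employment 3 < 12 mo → does not qualify.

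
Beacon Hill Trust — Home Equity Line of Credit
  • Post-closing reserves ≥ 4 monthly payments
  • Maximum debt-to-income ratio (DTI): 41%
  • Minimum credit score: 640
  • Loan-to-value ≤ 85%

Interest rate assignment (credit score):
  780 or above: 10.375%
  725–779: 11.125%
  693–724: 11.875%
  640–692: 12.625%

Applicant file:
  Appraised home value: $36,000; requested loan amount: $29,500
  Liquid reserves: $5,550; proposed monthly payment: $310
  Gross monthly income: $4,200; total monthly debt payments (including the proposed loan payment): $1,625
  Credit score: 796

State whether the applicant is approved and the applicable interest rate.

Credit score 796 ≥ 640 (meets minimum)
Loan-to-value = 29,500/36,000 = 81.9% — pass (85% max)
Reserves = 5,550/310 = 17.9 months ≥ 4
DTI: 1,625 ÷ 4,200 = 38.7%, within the 41% cap
All requirements met. Score 796 falls in the 780 or above tier → 10.375%.

Approved at 10.375%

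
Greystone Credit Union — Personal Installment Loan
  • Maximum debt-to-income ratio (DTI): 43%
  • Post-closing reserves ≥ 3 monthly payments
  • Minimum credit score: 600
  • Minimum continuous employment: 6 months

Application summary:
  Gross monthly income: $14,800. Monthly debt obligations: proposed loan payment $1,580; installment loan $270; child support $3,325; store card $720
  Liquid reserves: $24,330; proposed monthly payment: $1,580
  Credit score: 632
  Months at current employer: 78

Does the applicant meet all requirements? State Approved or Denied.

Approved

Total monthly debts = (1,580 + 270 + 3,325 + 720) = 5,895. Debt-to-income = 5,895/14,800 = 39.8% — meets 43% limit
Reserves: 24,330 ÷ 1,580 = 15.4 months (meets 3-month minimum)
Credit score 632 ≥ 600 (meets)
Employment 78 ≥ 6 months
All criteria satisfied.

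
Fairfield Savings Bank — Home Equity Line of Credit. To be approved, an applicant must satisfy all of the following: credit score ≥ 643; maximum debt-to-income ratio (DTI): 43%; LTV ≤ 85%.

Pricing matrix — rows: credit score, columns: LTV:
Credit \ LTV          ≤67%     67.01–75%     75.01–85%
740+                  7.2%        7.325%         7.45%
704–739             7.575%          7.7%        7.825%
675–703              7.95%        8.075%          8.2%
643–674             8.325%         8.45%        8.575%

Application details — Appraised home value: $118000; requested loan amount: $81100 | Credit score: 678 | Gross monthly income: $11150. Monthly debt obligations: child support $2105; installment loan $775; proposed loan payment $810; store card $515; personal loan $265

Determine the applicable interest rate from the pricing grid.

8.075%

Credit score 678 ≥ 643; Total monthly debts = (2,105 + 775 + 810 + 515 + 265) = 4,470. Debt-to-income = 4,470/11,150 = 40.1% — meets 43% limit
Loan-to-value = 81,100/118,000 = 68.7% — pass (85% max)
Credit 678 → row 675–703; LTV 68.7% → column 67.01–75%. Grid cell → 8.075%.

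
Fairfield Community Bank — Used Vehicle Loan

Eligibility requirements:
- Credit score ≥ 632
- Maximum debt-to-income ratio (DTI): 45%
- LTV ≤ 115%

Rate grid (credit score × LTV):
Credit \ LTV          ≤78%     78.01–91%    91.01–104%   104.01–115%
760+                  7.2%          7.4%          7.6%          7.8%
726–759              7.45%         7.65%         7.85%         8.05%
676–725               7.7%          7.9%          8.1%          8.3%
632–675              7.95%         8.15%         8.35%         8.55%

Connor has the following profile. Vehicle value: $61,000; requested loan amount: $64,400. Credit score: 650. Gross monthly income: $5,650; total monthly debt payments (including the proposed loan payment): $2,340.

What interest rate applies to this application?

Credit score 650 ≥ 632; DTI = 2,340/5,650 = 41.4% ≤ 45%
LTV = 64,400/61,000 = 105.6% ≤ 115%
Score 650 is in the 632–675 band; LTV 105.6% is in the 104.01–115% band → 8.55%.

8.55%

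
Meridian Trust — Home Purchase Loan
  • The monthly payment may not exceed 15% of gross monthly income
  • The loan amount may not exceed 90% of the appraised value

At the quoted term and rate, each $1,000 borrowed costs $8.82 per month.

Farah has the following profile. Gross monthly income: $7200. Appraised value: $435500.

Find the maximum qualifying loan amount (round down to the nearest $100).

Payment cap: 15% × $7,200 = $1,080/month.
At $8.82 per $1,000, that supports 1,080/8.82 × 1,000 ≈ $122,448 → $122,400.
LTV cap: 90% × $435,500 = $391,950 → $391,900.
Binding constraint: payment-to-income.

$122,400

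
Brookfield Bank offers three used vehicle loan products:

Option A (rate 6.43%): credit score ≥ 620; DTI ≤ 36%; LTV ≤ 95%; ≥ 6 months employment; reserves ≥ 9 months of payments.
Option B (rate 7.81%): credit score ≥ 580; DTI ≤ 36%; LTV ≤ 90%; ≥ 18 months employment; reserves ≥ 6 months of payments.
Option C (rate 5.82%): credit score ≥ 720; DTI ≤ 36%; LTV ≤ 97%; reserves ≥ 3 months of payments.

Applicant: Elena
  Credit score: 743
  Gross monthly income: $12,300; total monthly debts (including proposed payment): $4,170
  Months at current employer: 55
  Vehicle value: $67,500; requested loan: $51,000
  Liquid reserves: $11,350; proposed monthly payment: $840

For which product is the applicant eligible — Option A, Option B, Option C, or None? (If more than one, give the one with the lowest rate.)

DTI = 4,170/12,300 = 33.9%.
LTV = 51,000/67,500 = 75.6%.
Reserves = 11,350/840 = 13.5 months.
Option A: score 743 ≥ 620; DTI 33.9% ≤ 36%; LTV 75.6% ≤ 95%; employment 55 ≥ 6 mo; reserves 13.5 ≥ 9 mo → qualifies.
Option B: score 743 ≥ 580; DTI 33.9% ≤ 36%; LTV 75.6% ≤ 90%; employment 55 ≥ 18 mo; reserves 13.5 ≥ 6 mo → qualifies.
Option C: score 743 ≥ 720; DTI 33.9% ≤ 36%; LTV 75.6% ≤ 97%; reserves 13.5 ≥ 3 mo → qualifies.
Qualifying: Option A, Option B, Option C. Lowest rate is 5.82% → Option C.

Option C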